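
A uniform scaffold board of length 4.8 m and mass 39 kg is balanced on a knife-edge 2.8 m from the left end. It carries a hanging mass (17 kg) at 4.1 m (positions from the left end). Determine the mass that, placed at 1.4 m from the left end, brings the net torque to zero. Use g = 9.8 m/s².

m ≈ 4.64 kg

Choose the knife-edge (at 2.8 m from the left end) as the axis so the support reaction has zero arm there.
Beam weight: 39 × 9.8 = 382.2 N down at 2.4 m → arm 0.4 m, τ = 382.2 × 0.4 = 152.9 N·m counterclockwise.
Hanging mass: 17 × 9.8 = 166.6 N down at 4.1 m → arm 1.3 m, τ = 166.6 × 1.3 = 216.6 N·m clockwise.
Net moment of known loads = 63.7 N·m clockwise.
An unknown mass m at 1.4 m has arm 1.4 m; its moment is m·g·1.4 counterclockwise.
Setting net torque to zero: m × 9.8 × 1.4 = 63.7 → m = 63.7 / (9.8 × 1.4) = 4.64 kg.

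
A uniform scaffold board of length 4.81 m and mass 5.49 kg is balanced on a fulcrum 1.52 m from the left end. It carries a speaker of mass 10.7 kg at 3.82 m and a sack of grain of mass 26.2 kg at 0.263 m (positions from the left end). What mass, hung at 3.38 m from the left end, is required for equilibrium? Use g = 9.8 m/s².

Choose the fulcrum (at 1.52 m from the left end) as the axis so the support reaction has zero arm there.
Beam weight: 5.49 × 9.8 = 53.8 N down at 2.405 m → arm 0.885 m, τ = 53.8 × 0.885 = 47.61 N·m clockwise.
Speaker: 10.7 × 9.8 = 104.9 N down at 3.82 m → arm 2.3 m, τ = 104.9 × 2.3 = 241.3 N·m clockwise.
Sack of grain: 26.2 × 9.8 = 256.8 N down at 0.263 m → arm 1.257 m, τ = 256.8 × 1.257 = 322.8 N·m counterclockwise.
Net moment of known loads = 33.89 N·m counterclockwise.
An unknown mass m at 3.38 m has arm 1.86 m; its moment is m·g·1.86 clockwise.
Balancing moments: m × 9.8 × 1.86 = 33.89, giving m = 33.89 / (9.8 × 1.86) = 1.86 kg.

m ≈ 1.86 kg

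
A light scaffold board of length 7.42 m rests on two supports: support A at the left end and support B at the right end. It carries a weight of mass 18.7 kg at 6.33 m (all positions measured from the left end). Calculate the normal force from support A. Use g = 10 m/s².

About support B:
Weight: 18.7 × 10 = 187 N down at 6.33 m → arm 1.09 m, τ = 187 × 1.09 = 203.8 N·m counterclockwise.
Net load moment about support B = 203.8 N·m counterclockwise.
Reaction R at support A is upward at 0 m, arm 7.42 m → moment R × 7.42 clockwise.
For rotational equilibrium, R × 7.42 = 203.8, so R = 27.5 N.

R_A ≈ 27.5 N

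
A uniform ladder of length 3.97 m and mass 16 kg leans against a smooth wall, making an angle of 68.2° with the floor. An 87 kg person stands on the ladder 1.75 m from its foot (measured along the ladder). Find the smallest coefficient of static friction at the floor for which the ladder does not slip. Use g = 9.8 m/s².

μ_min ≈ 0.18

Choose the foot of the ladder as the axis so the floor normal and friction both act there and drop out.
Ladder weight 16×9.8 = 156.8 N acts at 1.985 m along the ladder; its horizontal arm is 1.985·cos68.2° = 0.7372 m → τ = 115.6 N·m clockwise.
Person: 87×9.8 = 852.6 N at 1.75 m → arm 0.6499 m → τ = 554.1 N·m clockwise.
Wall normal N acts horizontally at the top; its moment arm is the height L sinθ = 3.97·sin68.2° = 3.686 m, counterclockwise.
For rotational equilibrium, N × 3.686 = 669.7, so N = 181.7 N.
ΣFx = 0 ⇒ f = N_wall = 181.7 N. ΣFy = 0 ⇒ N_floor = 1009 N.
μ_min = f / N_floor = 181.7 / 1009 = 0.18.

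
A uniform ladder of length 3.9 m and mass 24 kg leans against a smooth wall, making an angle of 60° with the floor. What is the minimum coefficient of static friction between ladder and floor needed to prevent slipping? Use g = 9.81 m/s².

Taking torques about the foot of the ladder:
Ladder weight 24×9.81 = 235.4 N acts at 1.95 m along the ladder; its horizontal arm is 1.95·cos60° = 0.975 m → τ = 229.5 N·m clockwise.
Wall normal N acts horizontally at the top; its moment arm is the height L sinθ = 3.9·sin60° = 3.377 m, counterclockwise.
Balancing moments: N × 3.377 = 229.5, giving N = 67.96 N.
ΣFx = 0 ⇒ f = N_wall = 67.96 N. ΣFy = 0 ⇒ N_floor = 235.4 N.
μ_min = f / N_floor = 67.96 / 235.4 = 0.289.

μ_min ≈ 0.289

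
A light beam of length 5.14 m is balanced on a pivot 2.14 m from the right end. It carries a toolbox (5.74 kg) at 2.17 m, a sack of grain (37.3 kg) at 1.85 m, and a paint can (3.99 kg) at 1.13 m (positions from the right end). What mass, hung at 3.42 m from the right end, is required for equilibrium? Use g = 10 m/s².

Taking torques about the pivot (at 2.14 m from the right end):
Toolbox: 5.74 × 10 = 57.4 N down at 2.17 m → arm 0.03 m, τ = 57.4 × 0.03 = 1.722 N·m counterclockwise.
Sack of grain: 37.3 × 10 = 373 N down at 1.85 m → arm 0.29 m, τ = 373 × 0.29 = 108.2 N·m clockwise.
Paint can: 3.99 × 10 = 39.9 N down at 1.13 m → arm 1.01 m, τ = 39.9 × 1.01 = 40.3 N·m clockwise.
Net moment of known loads = 146.8 N·m clockwise.
An unknown mass m at 3.42 m has arm 1.28 m; its moment is m·g·1.28 counterclockwise.
For rotational equilibrium, m × 10 × 1.28 = 146.8, so m = 146.8 / (10 × 1.28) = 11.5 kg.

m ≈ 11.5 kg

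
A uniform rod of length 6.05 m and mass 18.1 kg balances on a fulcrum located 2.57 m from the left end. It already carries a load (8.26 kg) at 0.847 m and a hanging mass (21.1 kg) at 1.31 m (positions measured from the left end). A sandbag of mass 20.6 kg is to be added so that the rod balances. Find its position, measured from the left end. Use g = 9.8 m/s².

x ≈ 4.15 m from the left end

About the fulcrum (at 2.57 m from the left end):
Beam weight: 18.1 × 9.8 = 177.4 N down at 3.025 m → arm 0.455 m, τ = 177.4 × 0.455 = 80.72 N·m clockwise.
Load: 8.26 × 9.8 = 80.95 N down at 0.847 m → arm 1.723 m, τ = 80.95 × 1.723 = 139.5 N·m counterclockwise.
Hanging mass: 21.1 × 9.8 = 206.8 N down at 1.31 m → arm 1.26 m, τ = 206.8 × 1.26 = 260.6 N·m counterclockwise.
Net moment of existing loads = 319.4 N·m counterclockwise.
The sandbag weighs 20.6 × 9.8 = 201.9 N and must supply an equal clockwise moment, so its lever arm about the fulcrum is 319.4 / 201.9 = 1.58 m.
That puts it at 2.57 + 1.58 = 4.15 m from the left end.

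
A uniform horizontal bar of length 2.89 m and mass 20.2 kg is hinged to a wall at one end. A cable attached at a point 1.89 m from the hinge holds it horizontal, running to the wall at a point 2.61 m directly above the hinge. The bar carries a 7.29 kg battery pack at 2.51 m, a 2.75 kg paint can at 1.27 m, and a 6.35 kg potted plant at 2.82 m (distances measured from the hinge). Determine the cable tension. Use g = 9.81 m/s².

T ≈ 441 N

About the hinge:
Beam weight: 20.2 × 9.81 = 198.2 N down at 1.445 m → arm 1.445 m, τ = 198.2 × 1.445 = 286.4 N·m clockwise.
Battery pack: 7.29 × 9.81 = 71.51 N down at 2.51 m → arm 2.51 m, τ = 71.51 × 2.51 = 179.5 N·m clockwise.
Paint can: 2.75 × 9.81 = 26.98 N down at 1.27 m → arm 1.27 m, τ = 26.98 × 1.27 = 34.26 N·m clockwise.
Potted plant: 6.35 × 9.81 = 62.29 N down at 2.82 m → arm 2.82 m, τ = 62.29 × 2.82 = 175.7 N·m clockwise.
Total clockwise load moment = 675.9 N·m.
The cable tension T acts at 1.89 m; only its component perpendicular to the bar, T sinθ, produces torque. sinθ = h/√(h²+d²) = 2.61/√(2.61²+1.89²) = 0.8099.
Setting net torque to zero: T × 1.89 × 0.8099 = 675.9 → T = 675.9 / 1.531 = 441 N.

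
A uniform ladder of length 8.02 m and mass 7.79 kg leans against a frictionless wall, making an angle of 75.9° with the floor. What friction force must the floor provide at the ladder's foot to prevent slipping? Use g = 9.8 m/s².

f ≈ 9.59 N

Taking torques about the foot of the ladder:
Ladder weight 7.79×9.8 = 76.34 N acts at 4.01 m along the ladder; its horizontal arm is 4.01·cos75.9° = 0.9769 m → τ = 74.58 N·m clockwise.
Wall normal N acts horizontally at the top; its moment arm is the height L sinθ = 8.02·sin75.9° = 7.778 m, counterclockwise.
Στ = 0 ⇒ N × 7.778 = 74.58 ⇒ N = 9.59 N.
ΣFx = 0: friction at the foot balances the wall's push, so f = N_wall = 9.59 N.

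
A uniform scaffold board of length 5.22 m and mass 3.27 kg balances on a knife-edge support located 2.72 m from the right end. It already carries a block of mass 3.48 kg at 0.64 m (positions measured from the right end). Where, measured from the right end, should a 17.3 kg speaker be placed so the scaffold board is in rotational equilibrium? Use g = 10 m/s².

Take moments about the knife-edge support (at 2.72 m from the right end).
Beam weight: 3.27 × 10 = 32.7 N down at 2.61 m → arm 0.11 m, τ = 32.7 × 0.11 = 3.597 N·m clockwise.
Block: 3.48 × 10 = 34.8 N down at 0.64 m → arm 2.08 m, τ = 34.8 × 2.08 = 72.38 N·m clockwise.
Net moment of existing loads = 75.98 N·m clockwise.
The speaker weighs 17.3 × 10 = 173 N and must supply an equal counterclockwise moment, so its lever arm about the knife-edge support is 75.98 / 173 = 0.439 m.
That puts it at 2.72 + 0.439 = 3.16 m from the right end.

x ≈ 3.16 m from the right end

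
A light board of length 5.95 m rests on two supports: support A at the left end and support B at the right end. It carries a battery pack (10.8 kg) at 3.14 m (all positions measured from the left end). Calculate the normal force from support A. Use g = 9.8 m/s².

Choose support B as the axis so its reaction then has zero moment arm.
Battery pack: 10.8 × 9.8 = 105.8 N down at 3.14 m → arm 2.81 m, τ = 105.8 × 2.81 = 297.3 N·m counterclockwise.
Net load moment about support B = 297.3 N·m counterclockwise.
Reaction R at support A is upward at 0 m, arm 5.95 m → moment R × 5.95 clockwise.
Balancing moments: R × 5.95 = 297.3, giving R = 50 N.

R_A ≈ 50 N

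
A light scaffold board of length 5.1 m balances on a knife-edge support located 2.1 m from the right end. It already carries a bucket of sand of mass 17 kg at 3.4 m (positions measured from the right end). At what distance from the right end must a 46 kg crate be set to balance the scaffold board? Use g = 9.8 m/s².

About the knife-edge support (at 2.1 m from the right end):
Bucket of sand: 17 × 9.8 = 166.6 N down at 3.4 m → arm 1.3 m, τ = 166.6 × 1.3 = 216.6 N·m counterclockwise.
Net moment of existing loads = 216.6 N·m counterclockwise.
The crate weighs 46 × 9.8 = 450.8 N and must supply an equal clockwise moment, so its lever arm about the knife-edge support is 216.6 / 450.8 = 0.48 m.
That puts it at 2.1 − 0.48 = 1.62 m from the right end.

x ≈ 1.62 m from the right end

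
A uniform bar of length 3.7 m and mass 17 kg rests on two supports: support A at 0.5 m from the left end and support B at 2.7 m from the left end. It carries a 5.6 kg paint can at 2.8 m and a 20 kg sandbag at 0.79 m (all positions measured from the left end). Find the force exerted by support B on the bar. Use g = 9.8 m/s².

R_B ≈ 185 N

Sum moments about support A (its reaction then has zero moment arm).
Beam weight: 17 × 9.8 = 166.6 N down at 1.85 m → arm 1.35 m, τ = 166.6 × 1.35 = 224.9 N·m clockwise.
Paint can: 5.6 × 9.8 = 54.88 N down at 2.8 m → arm 2.3 m, τ = 54.88 × 2.3 = 126.2 N·m clockwise.
Sandbag: 20 × 9.8 = 196 N down at 0.79 m → arm 0.29 m, τ = 196 × 0.29 = 56.84 N·m clockwise.
Net load moment about support A = 407.9 N·m clockwise.
Reaction R at support B is upward at 2.7 m, arm 2.2 m → moment R × 2.2 counterclockwise.
Balancing moments: R × 2.2 = 407.9, giving R = 185 N.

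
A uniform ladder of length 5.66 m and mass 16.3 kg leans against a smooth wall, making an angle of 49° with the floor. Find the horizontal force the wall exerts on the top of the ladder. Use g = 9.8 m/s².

N_wall ≈ 69.4 N

Choose the foot of the ladder as the axis so the floor normal and friction both act there and drop out.
Ladder weight 16.3×9.8 = 159.7 N acts at 2.83 m along the ladder; its horizontal arm is 2.83·cos49° = 1.857 m → τ = 296.6 N·m clockwise.
Wall normal N acts horizontally at the top; its moment arm is the height L sinθ = 5.66·sin49° = 4.272 m, counterclockwise.
Στ = 0 ⇒ N × 4.272 = 296.6 ⇒ N = 69.4 N.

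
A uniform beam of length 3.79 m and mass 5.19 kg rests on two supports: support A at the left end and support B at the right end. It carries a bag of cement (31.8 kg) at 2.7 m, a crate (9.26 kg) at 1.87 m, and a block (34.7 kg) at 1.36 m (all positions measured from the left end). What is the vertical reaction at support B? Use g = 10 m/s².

R_B ≈ 423 N

Take moments about support A.
Beam weight: 5.19 × 10 = 51.9 N down at 1.895 m → arm 1.895 m, τ = 51.9 × 1.895 = 98.35 N·m clockwise.
Bag of cement: 31.8 × 10 = 318 N down at 2.7 m → arm 2.7 m, τ = 318 × 2.7 = 858.6 N·m clockwise.
Crate: 9.26 × 10 = 92.6 N down at 1.87 m → arm 1.87 m, τ = 92.6 × 1.87 = 173.2 N·m clockwise.
Block: 34.7 × 10 = 347 N down at 1.36 m → arm 1.36 m, τ = 347 × 1.36 = 471.9 N·m clockwise.
Net load moment about support A = 1602 N·m clockwise.
Reaction R at support B is upward at 3.79 m, arm 3.79 m → moment R × 3.79 counterclockwise.
Setting net torque to zero: R × 3.79 = 1602 → R = 423 N.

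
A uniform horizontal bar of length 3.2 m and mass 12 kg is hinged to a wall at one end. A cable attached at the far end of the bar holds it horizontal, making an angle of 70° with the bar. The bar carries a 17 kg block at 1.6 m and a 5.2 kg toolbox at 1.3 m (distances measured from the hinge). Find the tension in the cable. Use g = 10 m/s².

T ≈ 177 N

Sum moments about the hinge (the unknown hinge reaction has zero arm there).
Beam weight: 12 × 10 = 120 N down at 1.6 m → arm 1.6 m, τ = 120 × 1.6 = 192 N·m clockwise.
Block: 17 × 10 = 170 N down at 1.6 m → arm 1.6 m, τ = 170 × 1.6 = 272 N·m clockwise.
Toolbox: 5.2 × 10 = 52 N down at 1.3 m → arm 1.3 m, τ = 52 × 1.3 = 67.6 N·m clockwise.
Total clockwise load moment = 531.6 N·m.
The cable tension T acts at 3.2 m; only its component perpendicular to the bar, T sinθ, produces torque. sin 70° = 0.9397.
Setting net torque to zero: T × 3.2 × 0.9397 = 531.6 → T = 531.6 / 3.007 = 177 N.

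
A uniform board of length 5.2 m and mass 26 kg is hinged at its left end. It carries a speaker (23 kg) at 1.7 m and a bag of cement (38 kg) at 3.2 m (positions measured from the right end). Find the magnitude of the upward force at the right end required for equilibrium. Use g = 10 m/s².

Choose the left end as the axis so the unknown pivot reaction has zero arm there.
Beam weight: 26 × 10 = 260 N down at 2.6 m → arm 2.6 m, τ = 260 × 2.6 = 676 N·m clockwise.
Speaker: 23 × 10 = 230 N down at 1.7 m → arm 3.5 m, τ = 230 × 3.5 = 805 N·m clockwise.
Bag of cement: 38 × 10 = 380 N down at 3.2 m → arm 2 m, τ = 380 × 2 = 760 N·m clockwise.
Net moment of the loads = 2241 N·m clockwise.
The upward force F acts at the right end, arm 5.2 m, giving F × 5.2 counterclockwise.
Στ = 0 ⇒ F × 5.2 = 2241 ⇒ F = 2241 / 5.2 = 431 N.

F ≈ 431 N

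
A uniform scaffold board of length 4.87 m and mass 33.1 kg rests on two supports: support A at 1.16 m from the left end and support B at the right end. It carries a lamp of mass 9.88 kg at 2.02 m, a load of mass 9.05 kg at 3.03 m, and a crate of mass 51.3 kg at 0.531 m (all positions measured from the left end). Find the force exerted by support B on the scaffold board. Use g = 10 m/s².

Taking torques about support A:
Beam weight: 33.1 × 10 = 331 N down at 2.435 m → arm 1.275 m, τ = 331 × 1.275 = 422 N·m clockwise.
Lamp: 9.88 × 10 = 98.8 N down at 2.02 m → arm 0.86 m, τ = 98.8 × 0.86 = 84.97 N·m clockwise.
Load: 9.05 × 10 = 90.5 N down at 3.03 m → arm 1.87 m, τ = 90.5 × 1.87 = 169.2 N·m clockwise.
Crate: 51.3 × 10 = 513 N down at 0.531 m → arm 0.629 m, τ = 513 × 0.629 = 322.7 N·m counterclockwise.
Net load moment about support A = 353.5 N·m clockwise.
Reaction R at support B is upward at 4.87 m, arm 3.71 m → moment R × 3.71 counterclockwise.
Στ = 0 ⇒ R × 3.71 = 353.5 ⇒ R = 95.3 N.

R_B ≈ 95.3 N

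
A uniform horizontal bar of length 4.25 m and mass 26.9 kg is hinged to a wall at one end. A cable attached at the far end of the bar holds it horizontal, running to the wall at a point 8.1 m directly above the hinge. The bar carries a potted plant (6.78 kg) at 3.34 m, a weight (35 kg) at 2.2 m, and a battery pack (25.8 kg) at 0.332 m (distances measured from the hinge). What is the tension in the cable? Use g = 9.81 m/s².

T ≈ 431 N

Taking torques about the hinge:
Beam weight: 26.9 × 9.81 = 263.9 N down at 2.125 m → arm 2.125 m, τ = 263.9 × 2.125 = 560.8 N·m clockwise.
Potted plant: 6.78 × 9.81 = 66.51 N down at 3.34 m → arm 3.34 m, τ = 66.51 × 3.34 = 222.1 N·m clockwise.
Weight: 35 × 9.81 = 343.4 N down at 2.2 m → arm 2.2 m, τ = 343.4 × 2.2 = 755.5 N·m clockwise.
Battery pack: 25.8 × 9.81 = 253.1 N down at 0.332 m → arm 0.332 m, τ = 253.1 × 0.332 = 84.03 N·m clockwise.
Total clockwise load moment = 1622 N·m.
The cable tension T acts at 4.25 m; only its component perpendicular to the bar, T sinθ, produces torque. sinθ = h/√(h²+d²) = 8.1/√(8.1²+4.25²) = 0.8855.
Balancing moments: T × 4.25 × 0.8855 = 1622, giving T = 1622 / 3.763 = 431 N.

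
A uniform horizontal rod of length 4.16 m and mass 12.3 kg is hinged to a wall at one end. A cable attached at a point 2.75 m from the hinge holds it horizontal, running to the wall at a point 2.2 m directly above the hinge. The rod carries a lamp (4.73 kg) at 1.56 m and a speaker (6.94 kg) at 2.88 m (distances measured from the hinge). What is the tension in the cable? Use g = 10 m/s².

T ≈ 308 N

Take moments about the hinge.
Beam weight: 12.3 × 10 = 123 N down at 2.08 m → arm 2.08 m, τ = 123 × 2.08 = 255.8 N·m clockwise.
Lamp: 4.73 × 10 = 47.3 N down at 1.56 m → arm 1.56 m, τ = 47.3 × 1.56 = 73.79 N·m clockwise.
Speaker: 6.94 × 10 = 69.4 N down at 2.88 m → arm 2.88 m, τ = 69.4 × 2.88 = 199.9 N·m clockwise.
Total clockwise load moment = 529.5 N·m.
The cable tension T acts at 2.75 m; only its component perpendicular to the rod, T sinθ, produces torque. sinθ = h/√(h²+d²) = 2.2/√(2.2²+2.75²) = 0.6247.
Setting net torque to zero: T × 2.75 × 0.6247 = 529.5 → T = 529.5 / 1.718 = 308 N.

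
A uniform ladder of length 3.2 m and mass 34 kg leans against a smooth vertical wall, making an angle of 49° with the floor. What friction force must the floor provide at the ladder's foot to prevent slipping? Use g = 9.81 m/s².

About the foot of the ladder:
Ladder weight 34×9.81 = 333.5 N acts at 1.6 m along the ladder; its horizontal arm is 1.6·cos49° = 1.05 m → τ = 350.2 N·m clockwise.
Wall normal N acts horizontally at the top; its moment arm is the height L sinθ = 3.2·sin49° = 2.415 m, counterclockwise.
Balancing moments: N × 2.415 = 350.2, giving N = 145 N.
ΣFx = 0: friction at the foot balances the wall's push, so f = N_wall = 145 N.

f ≈ 145 N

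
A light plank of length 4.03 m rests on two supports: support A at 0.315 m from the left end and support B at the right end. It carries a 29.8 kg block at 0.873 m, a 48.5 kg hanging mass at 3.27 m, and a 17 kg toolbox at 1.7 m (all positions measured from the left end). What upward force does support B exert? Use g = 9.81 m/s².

R_B ≈ 485 N

Sum moments about support A (its reaction then has zero moment arm).
Block: 29.8 × 9.81 = 292.3 N down at 0.873 m → arm 0.558 m, τ = 292.3 × 0.558 = 163.1 N·m clockwise.
Hanging mass: 48.5 × 9.81 = 475.8 N down at 3.27 m → arm 2.955 m, τ = 475.8 × 2.955 = 1406 N·m clockwise.
Toolbox: 17 × 9.81 = 166.8 N down at 1.7 m → arm 1.385 m, τ = 166.8 × 1.385 = 231 N·m clockwise.
Net load moment about support A = 1800 N·m clockwise.
Reaction R at support B is upward at 4.03 m, arm 3.715 m → moment R × 3.715 counterclockwise.
For rotational equilibrium, R × 3.715 = 1800, so R = 485 N.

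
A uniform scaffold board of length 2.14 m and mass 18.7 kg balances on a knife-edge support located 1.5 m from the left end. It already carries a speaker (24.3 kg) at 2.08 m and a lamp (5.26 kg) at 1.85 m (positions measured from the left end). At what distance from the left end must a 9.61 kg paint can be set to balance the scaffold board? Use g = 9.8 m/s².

Sum moments about the knife-edge support (at 1.5 m from the left end) (the support reaction has zero arm there).
Beam weight: 18.7 × 9.8 = 183.3 N down at 1.07 m → arm 0.43 m, τ = 183.3 × 0.43 = 78.82 N·m counterclockwise.
Speaker: 24.3 × 9.8 = 238.1 N down at 2.08 m → arm 0.58 m, τ = 238.1 × 0.58 = 138.1 N·m clockwise.
Lamp: 5.26 × 9.8 = 51.55 N down at 1.85 m → arm 0.35 m, τ = 51.55 × 0.35 = 18.04 N·m clockwise.
Net moment of existing loads = 77.32 N·m clockwise.
The paint can weighs 9.61 × 9.8 = 94.18 N and must supply an equal counterclockwise moment, so its lever arm about the knife-edge support is 77.32 / 94.18 = 0.821 m.
That puts it at 1.5 − 0.821 = 0.679 m from the left end.

x ≈ 0.679 m from the left end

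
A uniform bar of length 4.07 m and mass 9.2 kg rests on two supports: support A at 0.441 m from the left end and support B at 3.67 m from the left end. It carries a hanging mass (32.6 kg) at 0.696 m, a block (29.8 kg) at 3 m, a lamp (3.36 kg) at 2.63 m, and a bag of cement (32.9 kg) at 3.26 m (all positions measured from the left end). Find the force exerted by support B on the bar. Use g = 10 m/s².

Taking torques about support A:
Beam weight: 9.2 × 10 = 92 N down at 2.035 m → arm 1.594 m, τ = 92 × 1.594 = 146.6 N·m clockwise.
Hanging mass: 32.6 × 10 = 326 N down at 0.696 m → arm 0.255 m, τ = 326 × 0.255 = 83.13 N·m clockwise.
Block: 29.8 × 10 = 298 N down at 3 m → arm 2.559 m, τ = 298 × 2.559 = 762.6 N·m clockwise.
Lamp: 3.36 × 10 = 33.6 N down at 2.63 m → arm 2.189 m, τ = 33.6 × 2.189 = 73.55 N·m clockwise.
Bag of cement: 32.9 × 10 = 329 N down at 3.26 m → arm 2.819 m, τ = 329 × 2.819 = 927.5 N·m clockwise.
Net load moment about support A = 1993 N·m clockwise.
Reaction R at support B is upward at 3.67 m, arm 3.229 m → moment R × 3.229 counterclockwise.
For rotational equilibrium, R × 3.229 = 1993, so R = 617 N.

R_B ≈ 617 N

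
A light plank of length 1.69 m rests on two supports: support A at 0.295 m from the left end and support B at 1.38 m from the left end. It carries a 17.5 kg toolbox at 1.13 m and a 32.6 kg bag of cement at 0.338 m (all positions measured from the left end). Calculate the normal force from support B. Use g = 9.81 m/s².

R_B ≈ 145 N

Choose support A as the axis so its reaction then has zero moment arm.
Toolbox: 17.5 × 9.81 = 171.7 N down at 1.13 m → arm 0.835 m, τ = 171.7 × 0.835 = 143.4 N·m clockwise.
Bag of cement: 32.6 × 9.81 = 319.8 N down at 0.338 m → arm 0.043 m, τ = 319.8 × 0.043 = 13.75 N·m clockwise.
Net load moment about support A = 157.2 N·m clockwise.
Reaction R at support B is upward at 1.38 m, arm 1.085 m → moment R × 1.085 counterclockwise.
Setting net torque to zero: R × 1.085 = 157.2 → R = 145 N.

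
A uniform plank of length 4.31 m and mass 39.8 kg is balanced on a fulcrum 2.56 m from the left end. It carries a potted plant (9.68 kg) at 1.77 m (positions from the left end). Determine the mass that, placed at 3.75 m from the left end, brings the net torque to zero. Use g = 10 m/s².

m ≈ 20 kg

About the fulcrum (at 2.56 m from the left end):
Beam weight: 39.8 × 10 = 398 N down at 2.155 m → arm 0.405 m, τ = 398 × 0.405 = 161.2 N·m counterclockwise.
Potted plant: 9.68 × 10 = 96.8 N down at 1.77 m → arm 0.79 m, τ = 96.8 × 0.79 = 76.47 N·m counterclockwise.
Net moment of known loads = 237.7 N·m counterclockwise.
An unknown mass m at 3.75 m has arm 1.19 m; its moment is m·g·1.19 clockwise.
Balancing moments: m × 10 × 1.19 = 237.7, giving m = 237.7 / (10 × 1.19) = 20 kg.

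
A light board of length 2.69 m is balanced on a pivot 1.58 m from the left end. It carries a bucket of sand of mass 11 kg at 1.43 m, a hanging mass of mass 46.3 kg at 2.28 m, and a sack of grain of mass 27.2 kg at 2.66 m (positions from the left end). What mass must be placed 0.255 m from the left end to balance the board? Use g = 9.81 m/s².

m ≈ 45.4 kg

Sum moments about the pivot (at 1.58 m from the left end) (the support reaction has zero arm there).
Bucket of sand: 11 × 9.81 = 107.9 N down at 1.43 m → arm 0.15 m, τ = 107.9 × 0.15 = 16.18 N·m counterclockwise.
Hanging mass: 46.3 × 9.81 = 454.2 N down at 2.28 m → arm 0.7 m, τ = 454.2 × 0.7 = 317.9 N·m clockwise.
Sack of grain: 27.2 × 9.81 = 266.8 N down at 2.66 m → arm 1.08 m, τ = 266.8 × 1.08 = 288.1 N·m clockwise.
Net moment of known loads = 589.8 N·m clockwise.
An unknown mass m at 0.255 m has arm 1.325 m; its moment is m·g·1.325 counterclockwise.
For rotational equilibrium, m × 9.81 × 1.325 = 589.8, so m = 589.8 / (9.81 × 1.325) = 45.4 kg.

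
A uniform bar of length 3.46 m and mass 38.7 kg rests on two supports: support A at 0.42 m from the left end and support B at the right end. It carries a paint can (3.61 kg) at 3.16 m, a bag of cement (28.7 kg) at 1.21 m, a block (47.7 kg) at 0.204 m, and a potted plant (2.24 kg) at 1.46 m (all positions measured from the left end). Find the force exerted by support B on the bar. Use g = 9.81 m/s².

R_B ≈ 243 N

Sum moments about support A (its reaction then has zero moment arm).
Beam weight: 38.7 × 9.81 = 379.6 N down at 1.73 m → arm 1.31 m, τ = 379.6 × 1.31 = 497.3 N·m clockwise.
Paint can: 3.61 × 9.81 = 35.41 N down at 3.16 m → arm 2.74 m, τ = 35.41 × 2.74 = 97.02 N·m clockwise.
Bag of cement: 28.7 × 9.81 = 281.5 N down at 1.21 m → arm 0.79 m, τ = 281.5 × 0.79 = 222.4 N·m clockwise.
Block: 47.7 × 9.81 = 467.9 N down at 0.204 m → arm 0.216 m, τ = 467.9 × 0.216 = 101.1 N·m counterclockwise.
Potted plant: 2.24 × 9.81 = 21.97 N down at 1.46 m → arm 1.04 m, τ = 21.97 × 1.04 = 22.85 N·m clockwise.
Net load moment about support A = 738.5 N·m clockwise.
Reaction R at support B is upward at 3.46 m, arm 3.04 m → moment R × 3.04 counterclockwise.
For rotational equilibrium, R × 3.04 = 738.5, so R = 243 N.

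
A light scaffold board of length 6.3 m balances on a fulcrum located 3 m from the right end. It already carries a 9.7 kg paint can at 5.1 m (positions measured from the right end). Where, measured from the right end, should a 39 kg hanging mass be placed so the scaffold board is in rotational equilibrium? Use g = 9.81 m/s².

x ≈ 2.48 m from the right end

Choose the fulcrum (at 3 m from the right end) as the axis so the support reaction has zero arm there.
Paint can: 9.7 × 9.81 = 95.16 N down at 5.1 m → arm 2.1 m, τ = 95.16 × 2.1 = 199.8 N·m counterclockwise.
Net moment of existing loads = 199.8 N·m counterclockwise.
The hanging mass weighs 39 × 9.81 = 382.6 N and must supply an equal clockwise moment, so its lever arm about the fulcrum is 199.8 / 382.6 = 0.522 m.
That puts it at 3 − 0.522 = 2.48 m from the right end.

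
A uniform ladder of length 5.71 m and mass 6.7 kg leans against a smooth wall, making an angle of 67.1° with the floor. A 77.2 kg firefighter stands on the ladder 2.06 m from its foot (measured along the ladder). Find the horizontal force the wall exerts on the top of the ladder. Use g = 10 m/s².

About the foot of the ladder:
Ladder weight 6.7×10 = 67 N acts at 2.855 m along the ladder; its horizontal arm is 2.855·cos67.1° = 1.111 m → τ = 74.44 N·m clockwise.
Firefighter: 77.2×10 = 772 N at 2.06 m → arm 0.8016 m → τ = 618.8 N·m clockwise.
Wall normal N acts horizontally at the top; its moment arm is the height L sinθ = 5.71·sin67.1° = 5.26 m, counterclockwise.
Setting net torque to zero: N × 5.26 = 693.2 → N = 132 N.

N_wall ≈ 132 N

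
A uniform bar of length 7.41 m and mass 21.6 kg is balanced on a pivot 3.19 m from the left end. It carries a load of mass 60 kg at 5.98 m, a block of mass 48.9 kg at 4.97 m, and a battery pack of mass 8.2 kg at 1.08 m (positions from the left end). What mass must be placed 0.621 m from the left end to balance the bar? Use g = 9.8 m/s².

m ≈ 96.6 kg

About the pivot (at 3.19 m from the left end):
Beam weight: 21.6 × 9.8 = 211.7 N down at 3.705 m → arm 0.515 m, τ = 211.7 × 0.515 = 109 N·m clockwise.
Load: 60 × 9.8 = 588 N down at 5.98 m → arm 2.79 m, τ = 588 × 2.79 = 1641 N·m clockwise.
Block: 48.9 × 9.8 = 479.2 N down at 4.97 m → arm 1.78 m, τ = 479.2 × 1.78 = 853 N·m clockwise.
Battery pack: 8.2 × 9.8 = 80.36 N down at 1.08 m → arm 2.11 m, τ = 80.36 × 2.11 = 169.6 N·m counterclockwise.
Net moment of known loads = 2433 N·m clockwise.
An unknown mass m at 0.621 m has arm 2.569 m; its moment is m·g·2.569 counterclockwise.
Στ = 0 ⇒ m × 9.8 × 2.569 = 2433 ⇒ m = 2433 / (9.8 × 2.569) = 96.6 kg.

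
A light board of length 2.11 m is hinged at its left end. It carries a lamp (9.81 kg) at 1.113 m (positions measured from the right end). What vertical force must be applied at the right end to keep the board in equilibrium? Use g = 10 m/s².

F ≈ 46.4 N

Choose the left end as the axis so the unknown pivot reaction has zero arm there.
Lamp: 9.81 × 10 = 98.1 N down at 1.113 m → arm 0.997 m, τ = 98.1 × 0.997 = 97.81 N·m clockwise.
Net moment of the loads = 97.81 N·m clockwise.
The upward force F acts at the right end, arm 2.11 m, giving F × 2.11 counterclockwise.
For rotational equilibrium, F × 2.11 = 97.81, so F = 97.81 / 2.11 = 46.4 N.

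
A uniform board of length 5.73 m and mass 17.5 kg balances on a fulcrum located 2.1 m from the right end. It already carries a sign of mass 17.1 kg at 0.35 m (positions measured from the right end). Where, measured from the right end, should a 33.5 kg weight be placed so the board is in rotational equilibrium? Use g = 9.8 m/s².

x ≈ 2.59 m from the right end

Take moments about the fulcrum (at 2.1 m from the right end).
Beam weight: 17.5 × 9.8 = 171.5 N down at 2.865 m → arm 0.765 m, τ = 171.5 × 0.765 = 131.2 N·m counterclockwise.
Sign: 17.1 × 9.8 = 167.6 N down at 0.35 m → arm 1.75 m, τ = 167.6 × 1.75 = 293.3 N·m clockwise.
Net moment of existing loads = 162.1 N·m clockwise.
The weight weighs 33.5 × 9.8 = 328.3 N and must supply an equal counterclockwise moment, so its lever arm about the fulcrum is 162.1 / 328.3 = 0.494 m.
That puts it at 2.1 + 0.494 = 2.59 m from the right end.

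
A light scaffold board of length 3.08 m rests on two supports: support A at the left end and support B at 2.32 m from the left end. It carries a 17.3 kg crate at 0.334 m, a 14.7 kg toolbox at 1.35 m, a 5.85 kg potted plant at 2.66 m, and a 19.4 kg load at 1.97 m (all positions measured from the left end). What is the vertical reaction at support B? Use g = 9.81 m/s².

R_B ≈ 336 N

Choose support A as the axis so its reaction then has zero moment arm.
Crate: 17.3 × 9.81 = 169.7 N down at 0.334 m → arm 0.334 m, τ = 169.7 × 0.334 = 56.68 N·m clockwise.
Toolbox: 14.7 × 9.81 = 144.2 N down at 1.35 m → arm 1.35 m, τ = 144.2 × 1.35 = 194.7 N·m clockwise.
Potted plant: 5.85 × 9.81 = 57.39 N down at 2.66 m → arm 2.66 m, τ = 57.39 × 2.66 = 152.7 N·m clockwise.
Load: 19.4 × 9.81 = 190.3 N down at 1.97 m → arm 1.97 m, τ = 190.3 × 1.97 = 374.9 N·m clockwise.
Net load moment about support A = 779 N·m clockwise.
Reaction R at support B is upward at 2.32 m, arm 2.32 m → moment R × 2.32 counterclockwise.
Balancing moments: R × 2.32 = 779, giving R = 336 N.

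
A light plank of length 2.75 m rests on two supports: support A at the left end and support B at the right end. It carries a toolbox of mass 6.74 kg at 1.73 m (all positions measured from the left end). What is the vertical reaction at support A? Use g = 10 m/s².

R_A ≈ 25 N

Sum moments about support B (its reaction then has zero moment arm).
Toolbox: 6.74 × 10 = 67.4 N down at 1.73 m → arm 1.02 m, τ = 67.4 × 1.02 = 68.75 N·m counterclockwise.
Net load moment about support B = 68.75 N·m counterclockwise.
Reaction R at support A is upward at 0 m, arm 2.75 m → moment R × 2.75 clockwise.
Στ = 0 ⇒ R × 2.75 = 68.75 ⇒ R = 25 N.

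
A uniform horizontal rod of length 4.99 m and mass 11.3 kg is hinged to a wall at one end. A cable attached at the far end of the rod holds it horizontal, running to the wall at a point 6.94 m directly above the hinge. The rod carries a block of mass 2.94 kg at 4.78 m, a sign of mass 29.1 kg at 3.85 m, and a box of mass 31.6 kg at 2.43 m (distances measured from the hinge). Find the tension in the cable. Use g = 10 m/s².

Choose the hinge as the axis so the unknown hinge reaction has zero arm there.
Beam weight: 11.3 × 10 = 113 N down at 2.495 m → arm 2.495 m, τ = 113 × 2.495 = 281.9 N·m clockwise.
Block: 2.94 × 10 = 29.4 N down at 4.78 m → arm 4.78 m, τ = 29.4 × 4.78 = 140.5 N·m clockwise.
Sign: 29.1 × 10 = 291 N down at 3.85 m → arm 3.85 m, τ = 291 × 3.85 = 1120 N·m clockwise.
Box: 31.6 × 10 = 316 N down at 2.43 m → arm 2.43 m, τ = 316 × 2.43 = 767.9 N·m clockwise.
Total clockwise load moment = 2310 N·m.
The cable tension T acts at 4.99 m; only its component perpendicular to the rod, T sinθ, produces torque. sinθ = h/√(h²+d²) = 6.94/√(6.94²+4.99²) = 0.8119.
Balancing moments: T × 4.99 × 0.8119 = 2310, giving T = 2310 / 4.051 = 570 N.

T ≈ 570 N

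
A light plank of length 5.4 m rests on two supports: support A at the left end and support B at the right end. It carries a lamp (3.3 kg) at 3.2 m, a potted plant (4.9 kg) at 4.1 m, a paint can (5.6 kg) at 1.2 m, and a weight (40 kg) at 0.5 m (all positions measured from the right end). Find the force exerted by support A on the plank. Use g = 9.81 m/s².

R_A ≈ 104 N

Taking torques about support B:
Lamp: 3.3 × 9.81 = 32.37 N down at 3.2 m → arm 3.2 m, τ = 32.37 × 3.2 = 103.6 N·m counterclockwise.
Potted plant: 4.9 × 9.81 = 48.07 N down at 4.1 m → arm 4.1 m, τ = 48.07 × 4.1 = 197.1 N·m counterclockwise.
Paint can: 5.6 × 9.81 = 54.94 N down at 1.2 m → arm 1.2 m, τ = 54.94 × 1.2 = 65.93 N·m counterclockwise.
Weight: 40 × 9.81 = 392.4 N down at 0.5 m → arm 0.5 m, τ = 392.4 × 0.5 = 196.2 N·m counterclockwise.
Net load moment about support B = 562.8 N·m counterclockwise.
Reaction R at support A is upward at 5.4 m, arm 5.4 m → moment R × 5.4 clockwise.
Στ = 0 ⇒ R × 5.4 = 562.8 ⇒ R = 104 N.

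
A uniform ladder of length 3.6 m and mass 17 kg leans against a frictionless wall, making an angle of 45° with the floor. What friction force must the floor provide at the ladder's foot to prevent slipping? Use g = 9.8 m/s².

f ≈ 83.3 N

Choose the foot of the ladder as the axis so the floor normal and friction both act there and drop out.
Ladder weight 17×9.8 = 166.6 N acts at 1.8 m along the ladder; its horizontal arm is 1.8·cos45° = 1.273 m → τ = 212.1 N·m clockwise.
Wall normal N acts horizontally at the top; its moment arm is the height L sinθ = 3.6·sin45° = 2.546 m, counterclockwise.
Balancing moments: N × 2.546 = 212.1, giving N = 83.3 N.
ΣFx = 0: friction at the foot balances the wall's push, so f = N_wall = 83.3 N.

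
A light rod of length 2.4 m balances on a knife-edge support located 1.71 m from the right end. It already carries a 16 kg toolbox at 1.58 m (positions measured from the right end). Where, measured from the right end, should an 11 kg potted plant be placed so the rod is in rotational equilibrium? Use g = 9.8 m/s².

x ≈ 1.9 m from the right end

Sum moments about the knife-edge support (at 1.71 m from the right end) (the support reaction has zero arm there).
Toolbox: 16 × 9.8 = 156.8 N down at 1.58 m → arm 0.13 m, τ = 156.8 × 0.13 = 20.38 N·m clockwise.
Net moment of existing loads = 20.38 N·m clockwise.
The potted plant weighs 11 × 9.8 = 107.8 N and must supply an equal counterclockwise moment, so its lever arm about the knife-edge support is 20.38 / 107.8 = 0.189 m.
That puts it at 1.71 + 0.189 = 1.9 m from the right end.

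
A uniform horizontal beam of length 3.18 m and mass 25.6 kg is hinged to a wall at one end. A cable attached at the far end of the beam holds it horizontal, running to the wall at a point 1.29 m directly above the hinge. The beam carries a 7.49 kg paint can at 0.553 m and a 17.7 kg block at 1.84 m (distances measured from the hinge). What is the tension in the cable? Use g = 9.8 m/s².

Taking torques about the hinge:
Beam weight: 25.6 × 9.8 = 250.9 N down at 1.59 m → arm 1.59 m, τ = 250.9 × 1.59 = 398.9 N·m clockwise.
Paint can: 7.49 × 9.8 = 73.4 N down at 0.553 m → arm 0.553 m, τ = 73.4 × 0.553 = 40.59 N·m clockwise.
Block: 17.7 × 9.8 = 173.5 N down at 1.84 m → arm 1.84 m, τ = 173.5 × 1.84 = 319.2 N·m clockwise.
Total clockwise load moment = 758.7 N·m.
The cable tension T acts at 3.18 m; only its component perpendicular to the beam, T sinθ, produces torque. sinθ = h/√(h²+d²) = 1.29/√(1.29²+3.18²) = 0.3759.
For rotational equilibrium, T × 3.18 × 0.3759 = 758.7, so T = 758.7 / 1.195 = 635 N.

T ≈ 635 N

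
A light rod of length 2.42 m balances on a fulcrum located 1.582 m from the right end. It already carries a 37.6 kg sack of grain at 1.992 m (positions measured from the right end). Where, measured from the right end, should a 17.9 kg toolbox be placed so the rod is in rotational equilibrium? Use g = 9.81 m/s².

Take moments about the fulcrum (at 1.582 m from the right end).
Sack of grain: 37.6 × 9.81 = 368.9 N down at 1.992 m → arm 0.41 m, τ = 368.9 × 0.41 = 151.2 N·m counterclockwise.
Net moment of existing loads = 151.2 N·m counterclockwise.
The toolbox weighs 17.9 × 9.81 = 175.6 N and must supply an equal clockwise moment, so its lever arm about the fulcrum is 151.2 / 175.6 = 0.861 m.
That puts it at 1.582 − 0.861 = 0.721 m from the right end.

x ≈ 0.721 m from the right end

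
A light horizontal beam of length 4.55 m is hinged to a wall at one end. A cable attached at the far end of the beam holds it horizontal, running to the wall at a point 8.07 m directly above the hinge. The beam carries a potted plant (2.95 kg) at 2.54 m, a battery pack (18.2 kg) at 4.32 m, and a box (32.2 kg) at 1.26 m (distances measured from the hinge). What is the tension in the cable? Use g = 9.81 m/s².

About the hinge:
Potted plant: 2.95 × 9.81 = 28.94 N down at 2.54 m → arm 2.54 m, τ = 28.94 × 2.54 = 73.51 N·m clockwise.
Battery pack: 18.2 × 9.81 = 178.5 N down at 4.32 m → arm 4.32 m, τ = 178.5 × 4.32 = 771.1 N·m clockwise.
Box: 32.2 × 9.81 = 315.9 N down at 1.26 m → arm 1.26 m, τ = 315.9 × 1.26 = 398 N·m clockwise.
Total clockwise load moment = 1243 N·m.
The cable tension T acts at 4.55 m; only its component perpendicular to the beam, T sinθ, produces torque. sinθ = h/√(h²+d²) = 8.07/√(8.07²+4.55²) = 0.8711.
For rotational equilibrium, T × 4.55 × 0.8711 = 1243, so T = 1243 / 3.964 = 314 N.

T ≈ 314 N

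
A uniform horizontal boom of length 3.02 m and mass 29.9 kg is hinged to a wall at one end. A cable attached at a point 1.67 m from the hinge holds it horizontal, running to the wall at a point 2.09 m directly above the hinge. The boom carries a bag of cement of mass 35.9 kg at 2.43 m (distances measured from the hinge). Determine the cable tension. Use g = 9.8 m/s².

Take moments about the hinge.
Beam weight: 29.9 × 9.8 = 293 N down at 1.51 m → arm 1.51 m, τ = 293 × 1.51 = 442.4 N·m clockwise.
Bag of cement: 35.9 × 9.8 = 351.8 N down at 2.43 m → arm 2.43 m, τ = 351.8 × 2.43 = 854.9 N·m clockwise.
Total clockwise load moment = 1297 N·m.
The cable tension T acts at 1.67 m; only its component perpendicular to the boom, T sinθ, produces torque. sinθ = h/√(h²+d²) = 2.09/√(2.09²+1.67²) = 0.7812.
Balancing moments: T × 1.67 × 0.7812 = 1297, giving T = 1297 / 1.305 = 994 N.

T ≈ 994 N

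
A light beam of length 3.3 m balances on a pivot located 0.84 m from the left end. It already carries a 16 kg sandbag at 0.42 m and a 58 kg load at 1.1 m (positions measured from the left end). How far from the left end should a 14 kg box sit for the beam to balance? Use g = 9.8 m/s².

Taking torques about the pivot (at 0.84 m from the left end):
Sandbag: 16 × 9.8 = 156.8 N down at 0.42 m → arm 0.42 m, τ = 156.8 × 0.42 = 65.86 N·m counterclockwise.
Load: 58 × 9.8 = 568.4 N down at 1.1 m → arm 0.26 m, τ = 568.4 × 0.26 = 147.8 N·m clockwise.
Net moment of existing loads = 81.94 N·m clockwise.
The box weighs 14 × 9.8 = 137.2 N and must supply an equal counterclockwise moment, so its lever arm about the pivot is 81.94 / 137.2 = 0.597 m.
That puts it at 0.84 − 0.597 = 0.243 m from the left end.

x ≈ 0.243 m from the left end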